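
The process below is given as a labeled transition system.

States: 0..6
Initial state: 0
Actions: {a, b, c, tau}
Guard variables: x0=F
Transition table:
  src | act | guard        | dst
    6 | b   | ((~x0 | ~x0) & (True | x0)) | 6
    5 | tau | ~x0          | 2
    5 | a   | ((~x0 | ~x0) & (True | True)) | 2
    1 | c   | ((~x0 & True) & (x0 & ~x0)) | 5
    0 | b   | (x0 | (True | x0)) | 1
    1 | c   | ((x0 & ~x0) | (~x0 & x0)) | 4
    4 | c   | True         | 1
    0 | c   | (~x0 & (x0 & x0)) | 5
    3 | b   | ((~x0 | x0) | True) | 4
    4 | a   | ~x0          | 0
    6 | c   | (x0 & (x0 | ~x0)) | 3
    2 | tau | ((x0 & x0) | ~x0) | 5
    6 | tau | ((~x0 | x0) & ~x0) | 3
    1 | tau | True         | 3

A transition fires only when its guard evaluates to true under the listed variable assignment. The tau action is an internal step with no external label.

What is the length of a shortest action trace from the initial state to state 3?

BFS to 3:
  Layer 0: {0}
  Layer 1: {1}
  Layer 2: {3}
first hit 3 at d=2 via b·tau

Answer: 2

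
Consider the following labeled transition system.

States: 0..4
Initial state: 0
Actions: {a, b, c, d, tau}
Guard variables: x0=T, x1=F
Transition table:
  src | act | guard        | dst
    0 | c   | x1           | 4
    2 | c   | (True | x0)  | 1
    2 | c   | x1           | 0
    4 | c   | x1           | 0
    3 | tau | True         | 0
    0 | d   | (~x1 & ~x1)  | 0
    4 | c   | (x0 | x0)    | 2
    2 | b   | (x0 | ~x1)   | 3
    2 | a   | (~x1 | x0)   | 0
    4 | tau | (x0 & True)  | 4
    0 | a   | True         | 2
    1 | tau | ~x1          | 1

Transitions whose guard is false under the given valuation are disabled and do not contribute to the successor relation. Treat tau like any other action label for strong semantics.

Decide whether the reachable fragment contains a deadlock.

Answer: DEADLOCK-FREE

Working:
Reachable = {0,1,2,3}
  0: a→2  d→0  [2 out]
  1: tau→1  [1 out]
  2: a→0  b→3  c→1  [3 out]
  3: tau→0  [1 out]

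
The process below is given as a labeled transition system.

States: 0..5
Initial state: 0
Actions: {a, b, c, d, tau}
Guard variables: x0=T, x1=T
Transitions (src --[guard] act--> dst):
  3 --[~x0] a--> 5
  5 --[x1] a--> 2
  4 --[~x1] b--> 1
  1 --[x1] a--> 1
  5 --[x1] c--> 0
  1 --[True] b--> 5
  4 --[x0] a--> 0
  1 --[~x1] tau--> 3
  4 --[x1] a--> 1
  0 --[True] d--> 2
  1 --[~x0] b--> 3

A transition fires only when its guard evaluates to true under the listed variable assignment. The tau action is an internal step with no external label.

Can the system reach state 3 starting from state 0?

Answer: UNREACHABLE

Trace:
After dropping false guards: 7 live edges.
depth 0: {0}
depth 1: {2}  total {0,2}
Reach set: {0,2}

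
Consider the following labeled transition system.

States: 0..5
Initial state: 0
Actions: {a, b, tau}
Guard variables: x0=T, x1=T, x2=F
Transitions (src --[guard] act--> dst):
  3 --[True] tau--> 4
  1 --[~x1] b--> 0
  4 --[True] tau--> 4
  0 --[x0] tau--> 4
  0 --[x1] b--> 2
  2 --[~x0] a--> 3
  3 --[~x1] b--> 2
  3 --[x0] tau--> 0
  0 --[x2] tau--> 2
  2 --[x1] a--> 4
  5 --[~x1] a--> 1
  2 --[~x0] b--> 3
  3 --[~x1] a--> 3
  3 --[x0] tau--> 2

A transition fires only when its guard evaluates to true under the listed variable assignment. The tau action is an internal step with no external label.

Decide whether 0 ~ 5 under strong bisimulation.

Answer: NOT BISIMILAR

Trace:
Refine partition for ~:
  round 0: {{0,1,2,3,4,5}}
  round 1: {{0},{1,5},{2},{3,4}}
  round 2: {{0},{1,5},{2},{3},{4}}
5 equivalence class(es) (converged in 3)
[0]={0}  [5]={1,5}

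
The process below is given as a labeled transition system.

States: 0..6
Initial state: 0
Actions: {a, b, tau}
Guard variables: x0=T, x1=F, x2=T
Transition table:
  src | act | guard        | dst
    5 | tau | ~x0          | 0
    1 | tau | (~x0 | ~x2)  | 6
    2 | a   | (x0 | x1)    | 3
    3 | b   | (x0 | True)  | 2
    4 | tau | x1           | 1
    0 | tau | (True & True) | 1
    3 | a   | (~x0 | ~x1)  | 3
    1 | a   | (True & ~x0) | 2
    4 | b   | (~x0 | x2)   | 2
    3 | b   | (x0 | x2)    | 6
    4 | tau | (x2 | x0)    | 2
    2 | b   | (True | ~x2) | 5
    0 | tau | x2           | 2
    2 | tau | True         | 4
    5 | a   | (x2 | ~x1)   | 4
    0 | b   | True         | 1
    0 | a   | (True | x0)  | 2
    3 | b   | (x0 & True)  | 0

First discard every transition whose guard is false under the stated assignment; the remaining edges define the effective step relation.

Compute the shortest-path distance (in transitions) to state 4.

Layered search for 4:
  Layer 0: {0}
  Layer 1: {1,2}
  Layer 2: {3,4,5}
depth(4)=2, e.g. a·tau

Answer: 2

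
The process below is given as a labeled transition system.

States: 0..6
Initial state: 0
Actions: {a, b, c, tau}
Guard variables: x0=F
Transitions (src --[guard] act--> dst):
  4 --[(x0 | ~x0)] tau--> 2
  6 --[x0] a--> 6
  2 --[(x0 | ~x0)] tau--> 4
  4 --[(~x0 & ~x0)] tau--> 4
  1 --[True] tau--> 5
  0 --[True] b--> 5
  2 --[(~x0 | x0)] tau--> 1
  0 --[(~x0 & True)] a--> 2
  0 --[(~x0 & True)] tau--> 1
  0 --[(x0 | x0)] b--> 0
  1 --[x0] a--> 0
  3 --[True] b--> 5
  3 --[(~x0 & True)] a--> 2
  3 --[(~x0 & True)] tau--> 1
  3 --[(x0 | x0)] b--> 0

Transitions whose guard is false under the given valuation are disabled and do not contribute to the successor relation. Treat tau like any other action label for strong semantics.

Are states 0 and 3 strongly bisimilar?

Bisimulation quotient by refinement:
  π0 = {{0,1,2,3,4,5,6}}
  π1 = {{0,3},{1,2,4},{5,6}}
  π2 = {{0,3},{1},{2,4},{5,6}}
  π3 = {{0,3},{1},{2},{4},{5,6}}
Fixed point at round 4; 5 class(es).
class of 0: {0,3}; class of 3: {0,3}

Answer: BISIMILAR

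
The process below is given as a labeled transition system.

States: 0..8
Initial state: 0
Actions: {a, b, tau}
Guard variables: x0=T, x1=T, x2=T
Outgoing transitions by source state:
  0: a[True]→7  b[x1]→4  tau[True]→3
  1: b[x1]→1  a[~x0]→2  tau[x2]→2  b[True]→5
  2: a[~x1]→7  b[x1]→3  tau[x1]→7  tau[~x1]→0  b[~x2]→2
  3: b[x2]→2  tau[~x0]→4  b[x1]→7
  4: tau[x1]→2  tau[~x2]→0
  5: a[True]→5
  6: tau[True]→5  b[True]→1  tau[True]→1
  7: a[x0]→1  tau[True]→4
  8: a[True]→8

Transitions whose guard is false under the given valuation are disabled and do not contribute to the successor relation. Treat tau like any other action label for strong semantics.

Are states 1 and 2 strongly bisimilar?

Refine partition for ~:
  π0 = {{0,1,2,3,4,5,6,7,8}}
  π1 = {{0},{1,2,6},{3},{4},{5,8},{7}}
  π2 = {{0},{1},{2},{3},{4},{5,8},{6},{7}}
stable after 3 split(s): 8 block(s)
[1]={1}  [2]={2}

Answer: NOT BISIMILAR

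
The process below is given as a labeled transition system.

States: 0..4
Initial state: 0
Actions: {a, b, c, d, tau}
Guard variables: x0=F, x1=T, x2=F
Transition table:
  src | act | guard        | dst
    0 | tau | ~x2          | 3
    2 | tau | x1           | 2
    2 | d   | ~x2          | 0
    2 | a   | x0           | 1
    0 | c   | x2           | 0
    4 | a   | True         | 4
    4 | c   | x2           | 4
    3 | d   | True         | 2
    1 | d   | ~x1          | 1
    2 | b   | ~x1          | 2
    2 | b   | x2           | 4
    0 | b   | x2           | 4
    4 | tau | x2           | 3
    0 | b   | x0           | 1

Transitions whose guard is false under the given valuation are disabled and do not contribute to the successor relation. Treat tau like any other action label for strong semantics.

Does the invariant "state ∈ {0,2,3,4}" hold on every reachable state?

Answer: INVARIANT HOLDS

Analysis:
Safe = {0,2,3,4}
Reach set: {0,2,3}
  0: safe
  2: safe
  3: safe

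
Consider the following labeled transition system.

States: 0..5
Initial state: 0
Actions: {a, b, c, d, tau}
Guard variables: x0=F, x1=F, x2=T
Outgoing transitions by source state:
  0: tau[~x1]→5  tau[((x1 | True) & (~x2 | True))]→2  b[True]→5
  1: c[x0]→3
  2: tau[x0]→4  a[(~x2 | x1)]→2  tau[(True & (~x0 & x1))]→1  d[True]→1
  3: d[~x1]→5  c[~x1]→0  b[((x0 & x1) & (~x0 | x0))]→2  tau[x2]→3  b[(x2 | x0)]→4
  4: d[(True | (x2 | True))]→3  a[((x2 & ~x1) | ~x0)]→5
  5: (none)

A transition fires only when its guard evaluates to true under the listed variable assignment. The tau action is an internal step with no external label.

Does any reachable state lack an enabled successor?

R = {0,1,2,5}
  0: b→5  tau→2  tau→5  [3 out]
  1: ∅  [deadlock]
  2: d→1  [1 out]
  5: ∅  [deadlock]
trace reaching 1: tau·d

Answer: DEADLOCK at state 1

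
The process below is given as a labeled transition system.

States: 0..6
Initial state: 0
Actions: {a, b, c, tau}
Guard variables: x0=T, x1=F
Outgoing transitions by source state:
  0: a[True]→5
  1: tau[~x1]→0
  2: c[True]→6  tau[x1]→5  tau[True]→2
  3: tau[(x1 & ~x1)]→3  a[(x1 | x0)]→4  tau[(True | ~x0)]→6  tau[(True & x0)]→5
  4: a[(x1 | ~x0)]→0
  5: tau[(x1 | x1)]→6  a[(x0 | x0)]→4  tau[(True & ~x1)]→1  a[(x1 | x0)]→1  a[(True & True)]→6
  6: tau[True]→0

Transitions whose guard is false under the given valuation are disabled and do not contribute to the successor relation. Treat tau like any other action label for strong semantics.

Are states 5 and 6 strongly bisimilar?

Refine partition for ~:
  π0 = {{0,1,2,3,4,5,6}}
  π1 = {{0},{1,6},{2},{3,5},{4}}
  π2 = {{0},{1,6},{2},{3},{4},{5}}
stable after 3 split(s): 6 block(s)
class of 5: {5}; class of 6: {1,6}

Answer: NOT BISIMILAR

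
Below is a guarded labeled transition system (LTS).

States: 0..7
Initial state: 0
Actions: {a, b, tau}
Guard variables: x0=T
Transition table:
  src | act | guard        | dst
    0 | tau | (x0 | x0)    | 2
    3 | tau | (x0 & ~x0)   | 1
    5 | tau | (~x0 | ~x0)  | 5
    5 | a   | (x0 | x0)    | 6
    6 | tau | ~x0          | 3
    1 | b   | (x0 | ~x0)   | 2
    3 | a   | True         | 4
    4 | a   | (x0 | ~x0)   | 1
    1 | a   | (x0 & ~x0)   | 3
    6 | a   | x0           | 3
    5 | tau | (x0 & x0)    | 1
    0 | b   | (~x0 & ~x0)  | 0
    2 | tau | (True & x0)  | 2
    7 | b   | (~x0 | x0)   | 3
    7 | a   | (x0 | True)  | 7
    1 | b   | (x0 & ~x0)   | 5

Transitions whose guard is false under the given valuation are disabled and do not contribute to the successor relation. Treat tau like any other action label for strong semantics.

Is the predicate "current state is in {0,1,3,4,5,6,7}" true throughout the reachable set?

Answer: INVARIANT VIOLATED at state 2

Analysis:
Inv-set: {0,1,3,4,5,6,7}
Reach set: {0,2}
  0: safe
  2: ✗ unsafe
counterexample path to 2: tau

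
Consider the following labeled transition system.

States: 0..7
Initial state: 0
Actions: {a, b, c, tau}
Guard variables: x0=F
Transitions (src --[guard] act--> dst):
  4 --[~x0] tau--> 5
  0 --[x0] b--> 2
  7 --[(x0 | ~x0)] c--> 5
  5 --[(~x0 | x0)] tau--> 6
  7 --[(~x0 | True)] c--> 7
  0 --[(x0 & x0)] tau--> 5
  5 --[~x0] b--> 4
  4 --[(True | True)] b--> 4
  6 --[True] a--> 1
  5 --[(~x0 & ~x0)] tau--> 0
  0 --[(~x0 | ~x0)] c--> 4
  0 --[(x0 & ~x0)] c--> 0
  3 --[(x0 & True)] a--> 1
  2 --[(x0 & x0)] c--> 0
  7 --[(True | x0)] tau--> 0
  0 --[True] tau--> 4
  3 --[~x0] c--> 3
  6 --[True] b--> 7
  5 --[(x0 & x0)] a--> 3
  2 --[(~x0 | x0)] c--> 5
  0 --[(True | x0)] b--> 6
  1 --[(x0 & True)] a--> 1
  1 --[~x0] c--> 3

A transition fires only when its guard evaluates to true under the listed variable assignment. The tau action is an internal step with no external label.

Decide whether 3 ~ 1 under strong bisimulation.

Answer: BISIMILAR

Working:
Compute ~ classes (split until stable):
  π0 = {{0,1,2,3,4,5,6,7}}
  π1 = {{0},{1,2,3},{4,5},{6},{7}}
  π2 = {{0},{1,3},{2},{4},{5},{6},{7}}
7 equivalence class(es) (converged in 3)
class of 3: {1,3}; class of 1: {1,3}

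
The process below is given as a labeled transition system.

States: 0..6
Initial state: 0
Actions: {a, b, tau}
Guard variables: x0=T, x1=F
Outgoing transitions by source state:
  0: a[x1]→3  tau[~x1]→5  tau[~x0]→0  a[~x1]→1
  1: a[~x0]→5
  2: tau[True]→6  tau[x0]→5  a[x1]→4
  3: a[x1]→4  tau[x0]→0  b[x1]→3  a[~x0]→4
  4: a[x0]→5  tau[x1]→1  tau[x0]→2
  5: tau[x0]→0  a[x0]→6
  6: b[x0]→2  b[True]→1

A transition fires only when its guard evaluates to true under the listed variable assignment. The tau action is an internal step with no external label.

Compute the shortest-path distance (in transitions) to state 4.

Breadth-first toward 4:
  depth 0: {0}
  depth 1: {1,5}
  depth 2: {6}
  depth 3: {2}
4 never appears.

Answer: UNREACHABLE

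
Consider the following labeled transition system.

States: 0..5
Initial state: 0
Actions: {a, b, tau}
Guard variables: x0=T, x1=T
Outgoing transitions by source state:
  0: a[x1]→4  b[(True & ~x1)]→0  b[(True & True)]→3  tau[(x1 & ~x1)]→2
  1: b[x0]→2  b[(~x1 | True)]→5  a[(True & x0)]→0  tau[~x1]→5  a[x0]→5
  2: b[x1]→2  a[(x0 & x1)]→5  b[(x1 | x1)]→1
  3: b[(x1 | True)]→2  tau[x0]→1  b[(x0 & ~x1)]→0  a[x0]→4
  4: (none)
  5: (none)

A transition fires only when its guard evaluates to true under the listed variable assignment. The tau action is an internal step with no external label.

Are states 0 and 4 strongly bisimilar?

Refine partition for ~:
  π0 = {{0,1,2,3,4,5}}
  π1 = {{0,1,2},{3},{4,5}}
  π2 = {{0},{1},{2},{3},{4,5}}
5 equivalence class(es) (converged in 3)
[0]={0}  [4]={4,5}

Answer: NOT BISIMILAR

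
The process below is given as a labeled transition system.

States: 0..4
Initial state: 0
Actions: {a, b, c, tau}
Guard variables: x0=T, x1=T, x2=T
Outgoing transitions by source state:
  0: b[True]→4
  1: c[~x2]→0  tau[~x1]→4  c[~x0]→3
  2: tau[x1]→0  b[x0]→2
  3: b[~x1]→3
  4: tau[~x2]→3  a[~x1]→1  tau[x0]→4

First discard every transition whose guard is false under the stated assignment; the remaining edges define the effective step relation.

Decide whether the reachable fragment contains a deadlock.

Reach set: {0,4}
  0: b→4  [1 exit(s)]
  4: tau→4  [1 exit(s)]

Answer: DEADLOCK-FREE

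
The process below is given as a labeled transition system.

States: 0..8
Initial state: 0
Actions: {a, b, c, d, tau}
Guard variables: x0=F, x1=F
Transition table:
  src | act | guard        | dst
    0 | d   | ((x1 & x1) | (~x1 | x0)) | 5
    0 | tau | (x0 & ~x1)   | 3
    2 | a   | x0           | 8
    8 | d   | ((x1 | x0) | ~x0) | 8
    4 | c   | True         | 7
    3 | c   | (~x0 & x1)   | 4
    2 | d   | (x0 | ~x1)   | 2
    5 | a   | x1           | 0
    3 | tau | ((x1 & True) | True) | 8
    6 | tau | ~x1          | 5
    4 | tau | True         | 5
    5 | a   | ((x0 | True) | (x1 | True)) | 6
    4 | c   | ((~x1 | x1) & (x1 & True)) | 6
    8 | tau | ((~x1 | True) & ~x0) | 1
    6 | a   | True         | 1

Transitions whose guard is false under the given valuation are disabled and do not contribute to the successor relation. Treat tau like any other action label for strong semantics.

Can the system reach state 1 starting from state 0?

After dropping false guards: 10 live edges.
L0 = {0}
L1 = {5}  cumulative {0,5}
L2 = {6}  cumulative {0,5,6}
L3 = {1}  cumulative {0,1,5,6}
R = {0,1,5,6}
witness 1: d·a·a

Answer: REACHABLE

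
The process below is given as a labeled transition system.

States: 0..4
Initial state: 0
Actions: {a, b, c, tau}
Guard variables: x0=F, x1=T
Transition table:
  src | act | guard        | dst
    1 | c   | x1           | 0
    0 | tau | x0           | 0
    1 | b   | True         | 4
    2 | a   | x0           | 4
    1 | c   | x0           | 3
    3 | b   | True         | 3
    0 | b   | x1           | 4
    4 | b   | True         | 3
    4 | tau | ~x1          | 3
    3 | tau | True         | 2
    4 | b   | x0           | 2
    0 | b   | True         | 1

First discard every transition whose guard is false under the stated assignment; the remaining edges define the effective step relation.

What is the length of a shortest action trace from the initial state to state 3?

BFS to 3:
  depth 0: {0}
  depth 1: {1,4}
  depth 2: {3}
3 enters at depth 2; path b·b

Answer: 2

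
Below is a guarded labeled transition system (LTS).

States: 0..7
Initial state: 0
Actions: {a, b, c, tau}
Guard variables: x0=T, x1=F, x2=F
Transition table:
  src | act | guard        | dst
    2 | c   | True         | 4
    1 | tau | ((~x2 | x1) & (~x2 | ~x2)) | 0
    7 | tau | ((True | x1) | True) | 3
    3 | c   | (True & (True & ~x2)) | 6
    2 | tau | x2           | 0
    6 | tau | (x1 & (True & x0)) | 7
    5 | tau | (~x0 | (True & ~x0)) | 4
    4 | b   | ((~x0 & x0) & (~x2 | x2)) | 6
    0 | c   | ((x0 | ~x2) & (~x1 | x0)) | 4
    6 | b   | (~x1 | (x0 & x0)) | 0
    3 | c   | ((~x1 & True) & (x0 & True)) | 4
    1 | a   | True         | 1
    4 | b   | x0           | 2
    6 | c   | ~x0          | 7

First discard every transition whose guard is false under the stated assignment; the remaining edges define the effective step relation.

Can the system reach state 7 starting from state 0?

Guard filter leaves 9 enabled edge(s).
depth 0: {0}
depth 1: {4}  cumulative {0,4}
depth 2: {2}  cumulative {0,2,4}
Reachable = {0,2,4}

Answer: UNREACHABLE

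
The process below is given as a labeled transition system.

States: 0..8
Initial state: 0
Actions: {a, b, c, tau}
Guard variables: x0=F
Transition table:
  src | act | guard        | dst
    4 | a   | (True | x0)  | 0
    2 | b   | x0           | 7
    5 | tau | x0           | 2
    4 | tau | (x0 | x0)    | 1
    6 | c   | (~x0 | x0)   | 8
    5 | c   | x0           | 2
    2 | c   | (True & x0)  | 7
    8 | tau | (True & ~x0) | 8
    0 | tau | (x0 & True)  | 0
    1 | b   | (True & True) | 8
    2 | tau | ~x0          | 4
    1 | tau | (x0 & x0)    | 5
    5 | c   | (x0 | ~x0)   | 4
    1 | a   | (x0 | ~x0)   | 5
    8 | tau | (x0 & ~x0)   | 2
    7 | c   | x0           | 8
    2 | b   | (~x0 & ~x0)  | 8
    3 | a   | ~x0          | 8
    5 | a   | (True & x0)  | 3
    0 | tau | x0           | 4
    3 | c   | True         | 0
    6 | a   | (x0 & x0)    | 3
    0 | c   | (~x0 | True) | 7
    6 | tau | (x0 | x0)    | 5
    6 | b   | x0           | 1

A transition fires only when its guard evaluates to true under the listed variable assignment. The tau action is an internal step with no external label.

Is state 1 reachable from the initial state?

Answer: UNREACHABLE

Working:
Guard filter leaves 11 enabled edge(s).
depth 0: {0}
depth 1: {7}  total {0,7}
Reachable = {0,7}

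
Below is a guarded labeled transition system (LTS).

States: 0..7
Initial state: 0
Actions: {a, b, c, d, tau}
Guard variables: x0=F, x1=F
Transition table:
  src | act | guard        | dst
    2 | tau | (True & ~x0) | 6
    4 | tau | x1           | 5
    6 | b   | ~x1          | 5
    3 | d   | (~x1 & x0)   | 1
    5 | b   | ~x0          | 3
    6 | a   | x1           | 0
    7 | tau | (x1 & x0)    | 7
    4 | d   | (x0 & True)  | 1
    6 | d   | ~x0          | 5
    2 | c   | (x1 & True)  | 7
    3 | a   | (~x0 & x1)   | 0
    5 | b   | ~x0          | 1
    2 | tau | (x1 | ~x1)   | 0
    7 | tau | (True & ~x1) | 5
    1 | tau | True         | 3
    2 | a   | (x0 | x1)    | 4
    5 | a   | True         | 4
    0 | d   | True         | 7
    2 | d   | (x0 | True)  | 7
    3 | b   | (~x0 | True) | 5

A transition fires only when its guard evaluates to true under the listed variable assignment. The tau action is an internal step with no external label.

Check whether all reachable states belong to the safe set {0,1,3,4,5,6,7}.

Answer: INVARIANT HOLDS

Working:
Safe = {0,1,3,4,5,6,7}
Reach set: {0,1,3,4,5,7}
  0: safe
  1: safe
  3: safe
  4: safe
  5: safe
  7: safe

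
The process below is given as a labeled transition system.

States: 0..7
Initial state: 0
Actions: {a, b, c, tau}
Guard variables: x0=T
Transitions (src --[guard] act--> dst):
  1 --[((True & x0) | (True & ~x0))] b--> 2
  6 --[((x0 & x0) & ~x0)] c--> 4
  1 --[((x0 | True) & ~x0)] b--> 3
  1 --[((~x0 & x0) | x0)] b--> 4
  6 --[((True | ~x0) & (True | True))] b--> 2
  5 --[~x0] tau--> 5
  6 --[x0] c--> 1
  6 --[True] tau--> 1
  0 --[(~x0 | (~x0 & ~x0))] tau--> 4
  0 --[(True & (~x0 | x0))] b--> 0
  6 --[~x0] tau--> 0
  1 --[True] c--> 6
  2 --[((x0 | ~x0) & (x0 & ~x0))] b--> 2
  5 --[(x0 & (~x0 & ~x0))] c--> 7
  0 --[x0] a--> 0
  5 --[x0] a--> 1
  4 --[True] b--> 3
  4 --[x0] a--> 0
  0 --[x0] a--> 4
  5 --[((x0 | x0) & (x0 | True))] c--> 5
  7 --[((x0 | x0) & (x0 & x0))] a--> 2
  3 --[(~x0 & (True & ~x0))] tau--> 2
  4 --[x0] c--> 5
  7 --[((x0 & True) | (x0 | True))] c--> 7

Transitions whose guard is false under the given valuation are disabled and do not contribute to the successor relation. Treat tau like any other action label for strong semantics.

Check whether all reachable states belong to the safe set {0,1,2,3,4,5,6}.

Answer: INVARIANT HOLDS

Analysis:
Safe = {0,1,2,3,4,5,6}
Reachable = {0,1,2,3,4,5,6}
  0: safe
  1: safe
  2: safe
  3: safe
  4: safe
  5: safe
  6: safe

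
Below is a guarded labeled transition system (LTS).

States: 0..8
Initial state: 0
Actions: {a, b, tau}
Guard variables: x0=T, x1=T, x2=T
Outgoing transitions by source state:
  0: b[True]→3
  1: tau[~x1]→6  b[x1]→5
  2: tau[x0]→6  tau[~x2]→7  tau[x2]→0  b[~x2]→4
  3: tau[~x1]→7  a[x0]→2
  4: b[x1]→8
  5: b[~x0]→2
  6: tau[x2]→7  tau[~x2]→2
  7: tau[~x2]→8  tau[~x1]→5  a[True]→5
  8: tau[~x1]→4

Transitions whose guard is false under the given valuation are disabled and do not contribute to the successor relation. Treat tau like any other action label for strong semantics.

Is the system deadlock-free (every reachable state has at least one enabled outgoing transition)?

R = {0,2,3,5,6,7}
  0: b→3  [1 out]
  2: tau→0  tau→6  [2 out]
  3: a→2  [1 out]
  5: ∅  [deadlock]
  6: tau→7  [1 out]
  7: a→5  [1 out]
trace reaching 5: b·a·tau·tau·a

Answer: DEADLOCK at state 5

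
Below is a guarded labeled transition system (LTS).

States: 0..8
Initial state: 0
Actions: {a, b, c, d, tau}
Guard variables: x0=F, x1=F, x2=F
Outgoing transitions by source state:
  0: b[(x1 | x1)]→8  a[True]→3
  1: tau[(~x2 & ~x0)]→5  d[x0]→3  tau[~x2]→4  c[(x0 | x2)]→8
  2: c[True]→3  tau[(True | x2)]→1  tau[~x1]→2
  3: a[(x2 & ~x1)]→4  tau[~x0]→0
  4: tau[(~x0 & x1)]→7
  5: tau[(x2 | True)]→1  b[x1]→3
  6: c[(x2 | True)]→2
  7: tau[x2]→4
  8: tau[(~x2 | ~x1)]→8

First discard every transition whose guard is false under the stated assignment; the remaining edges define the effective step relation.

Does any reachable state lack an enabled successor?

Reachable = {0,3}
  0: a→3  [deg 1]
  3: tau→0  [deg 1]

Answer: DEADLOCK-FREE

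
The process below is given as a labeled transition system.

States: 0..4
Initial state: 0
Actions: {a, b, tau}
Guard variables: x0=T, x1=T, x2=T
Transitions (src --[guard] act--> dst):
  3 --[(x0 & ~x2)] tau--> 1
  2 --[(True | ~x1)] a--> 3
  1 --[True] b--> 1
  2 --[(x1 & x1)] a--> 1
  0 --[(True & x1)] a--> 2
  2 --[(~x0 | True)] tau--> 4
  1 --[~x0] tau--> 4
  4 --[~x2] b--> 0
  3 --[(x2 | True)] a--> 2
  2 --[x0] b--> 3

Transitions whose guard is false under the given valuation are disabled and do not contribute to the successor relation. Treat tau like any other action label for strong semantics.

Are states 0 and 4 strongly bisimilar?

Answer: NOT BISIMILAR

Analysis:
Compute ~ classes (split until stable):
  P[0] = {{0,1,2,3,4}}
  P[1] = {{0,3},{1},{2},{4}}
4 equivalence class(es) (converged in 2)
0∈{0,3}, 4∈{4}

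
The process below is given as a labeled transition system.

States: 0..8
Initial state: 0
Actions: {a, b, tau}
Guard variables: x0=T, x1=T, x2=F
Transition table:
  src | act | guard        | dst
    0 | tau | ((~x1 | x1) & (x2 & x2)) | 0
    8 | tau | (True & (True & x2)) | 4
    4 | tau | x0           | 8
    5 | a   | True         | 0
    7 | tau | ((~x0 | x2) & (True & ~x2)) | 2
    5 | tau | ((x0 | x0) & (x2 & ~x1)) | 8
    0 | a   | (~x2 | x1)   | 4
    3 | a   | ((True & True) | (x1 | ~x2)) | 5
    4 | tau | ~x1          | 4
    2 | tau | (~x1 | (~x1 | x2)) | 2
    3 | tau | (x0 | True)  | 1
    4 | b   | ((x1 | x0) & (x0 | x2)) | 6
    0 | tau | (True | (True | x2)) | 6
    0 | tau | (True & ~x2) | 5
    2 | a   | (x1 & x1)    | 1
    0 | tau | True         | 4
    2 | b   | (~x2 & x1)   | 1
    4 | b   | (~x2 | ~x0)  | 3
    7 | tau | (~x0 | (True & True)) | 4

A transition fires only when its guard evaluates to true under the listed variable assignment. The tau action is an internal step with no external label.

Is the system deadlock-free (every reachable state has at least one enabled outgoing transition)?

Reach set: {0,1,3,4,5,6,8}
  0: a→4  tau→4  tau→5  tau→6  [4 out]
  1: ∅  [no exit]
  3: a→5  tau→1  [2 out]
  4: b→3  b→6  tau→8  [3 out]
  5: a→0  [1 out]
  6: ∅  [no exit]
  8: ∅  [no exit]
witness 1: a·b·tau

Answer: DEADLOCK at state 1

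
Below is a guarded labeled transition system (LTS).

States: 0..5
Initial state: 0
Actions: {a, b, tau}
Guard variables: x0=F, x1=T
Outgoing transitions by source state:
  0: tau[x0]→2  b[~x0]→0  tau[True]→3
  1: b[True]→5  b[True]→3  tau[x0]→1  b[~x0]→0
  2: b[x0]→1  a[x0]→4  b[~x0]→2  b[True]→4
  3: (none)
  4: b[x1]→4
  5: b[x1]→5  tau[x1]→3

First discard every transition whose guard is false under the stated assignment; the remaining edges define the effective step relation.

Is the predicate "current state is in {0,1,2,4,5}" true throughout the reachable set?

Answer: INVARIANT VIOLATED at state 3

Working:
Inv-set: {0,1,2,4,5}
R = {0,3}
  0: ✓
  3: VIOLATES
reach 3 via tau — violates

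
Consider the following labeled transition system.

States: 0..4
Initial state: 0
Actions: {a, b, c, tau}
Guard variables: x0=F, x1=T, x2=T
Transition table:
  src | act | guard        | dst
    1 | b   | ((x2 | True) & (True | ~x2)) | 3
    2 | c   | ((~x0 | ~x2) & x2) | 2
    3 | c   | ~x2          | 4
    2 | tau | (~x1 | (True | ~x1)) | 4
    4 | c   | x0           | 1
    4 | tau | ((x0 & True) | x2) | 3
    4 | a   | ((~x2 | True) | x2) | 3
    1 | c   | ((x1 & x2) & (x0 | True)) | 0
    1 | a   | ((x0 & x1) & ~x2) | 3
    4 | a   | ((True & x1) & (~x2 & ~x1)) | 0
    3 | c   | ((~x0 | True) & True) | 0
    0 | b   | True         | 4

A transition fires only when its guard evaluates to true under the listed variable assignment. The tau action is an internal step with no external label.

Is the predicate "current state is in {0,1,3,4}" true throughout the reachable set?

Safe = {0,1,3,4}
Reach set: {0,3,4}
  0: ok
  3: ok
  4: ok

Answer: INVARIANT HOLDS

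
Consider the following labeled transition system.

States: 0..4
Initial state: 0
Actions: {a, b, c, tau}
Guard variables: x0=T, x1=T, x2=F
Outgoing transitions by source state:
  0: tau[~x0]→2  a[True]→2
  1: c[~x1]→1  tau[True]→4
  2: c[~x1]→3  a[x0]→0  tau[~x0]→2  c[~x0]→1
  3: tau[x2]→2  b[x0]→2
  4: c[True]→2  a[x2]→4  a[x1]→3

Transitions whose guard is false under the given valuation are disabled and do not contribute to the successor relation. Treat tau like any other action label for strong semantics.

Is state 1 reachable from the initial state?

Answer: UNREACHABLE

Analysis:
6 transition(s) survive guard evaluation.
L0 = {0}
L1 = {2}  total {0,2}
Reach set: {0,2}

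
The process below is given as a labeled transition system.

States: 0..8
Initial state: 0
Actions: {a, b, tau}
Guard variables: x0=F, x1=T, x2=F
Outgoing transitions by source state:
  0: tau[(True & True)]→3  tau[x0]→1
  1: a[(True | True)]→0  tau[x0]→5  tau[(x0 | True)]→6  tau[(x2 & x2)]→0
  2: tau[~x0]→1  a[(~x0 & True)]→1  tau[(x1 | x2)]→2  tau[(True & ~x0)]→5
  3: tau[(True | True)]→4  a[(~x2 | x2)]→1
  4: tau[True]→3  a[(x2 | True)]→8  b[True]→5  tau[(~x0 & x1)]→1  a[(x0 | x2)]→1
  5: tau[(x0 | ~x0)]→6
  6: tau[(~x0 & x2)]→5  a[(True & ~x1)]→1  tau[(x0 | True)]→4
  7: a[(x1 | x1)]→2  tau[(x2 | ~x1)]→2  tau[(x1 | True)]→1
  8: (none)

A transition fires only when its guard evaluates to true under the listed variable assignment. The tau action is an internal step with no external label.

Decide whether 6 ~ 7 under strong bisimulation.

Bisimulation quotient by refinement:
  round 0: {{0,1,2,3,4,5,6,7,8}}
  round 1: {{0,5,6},{1,2,3,7},{4},{8}}
  round 2: {{0},{1},{2},{3},{4},{5},{6},{7},{8}}
9 equivalence class(es) (converged in 3)
[6]={6}  [7]={7}

Answer: NOT BISIMILAR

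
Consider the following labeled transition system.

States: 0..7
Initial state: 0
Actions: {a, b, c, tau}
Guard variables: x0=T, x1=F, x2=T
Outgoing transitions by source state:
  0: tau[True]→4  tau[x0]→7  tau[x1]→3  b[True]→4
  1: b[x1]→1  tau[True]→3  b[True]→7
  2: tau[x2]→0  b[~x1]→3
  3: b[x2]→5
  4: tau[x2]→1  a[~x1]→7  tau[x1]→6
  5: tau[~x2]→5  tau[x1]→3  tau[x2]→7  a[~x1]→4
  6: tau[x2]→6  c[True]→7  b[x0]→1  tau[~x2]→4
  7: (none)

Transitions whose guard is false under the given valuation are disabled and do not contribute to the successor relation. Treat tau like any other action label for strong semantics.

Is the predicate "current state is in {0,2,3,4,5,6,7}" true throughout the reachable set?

Allowed set {0,2,3,4,5,6,7}
R = {0,1,3,4,5,7}
  0: ok
  1: ✗ unsafe
  3: ok
  4: ok
  5: ok
  7: ok
counterexample path to 1: tau·tau

Answer: INVARIANT VIOLATED at state 1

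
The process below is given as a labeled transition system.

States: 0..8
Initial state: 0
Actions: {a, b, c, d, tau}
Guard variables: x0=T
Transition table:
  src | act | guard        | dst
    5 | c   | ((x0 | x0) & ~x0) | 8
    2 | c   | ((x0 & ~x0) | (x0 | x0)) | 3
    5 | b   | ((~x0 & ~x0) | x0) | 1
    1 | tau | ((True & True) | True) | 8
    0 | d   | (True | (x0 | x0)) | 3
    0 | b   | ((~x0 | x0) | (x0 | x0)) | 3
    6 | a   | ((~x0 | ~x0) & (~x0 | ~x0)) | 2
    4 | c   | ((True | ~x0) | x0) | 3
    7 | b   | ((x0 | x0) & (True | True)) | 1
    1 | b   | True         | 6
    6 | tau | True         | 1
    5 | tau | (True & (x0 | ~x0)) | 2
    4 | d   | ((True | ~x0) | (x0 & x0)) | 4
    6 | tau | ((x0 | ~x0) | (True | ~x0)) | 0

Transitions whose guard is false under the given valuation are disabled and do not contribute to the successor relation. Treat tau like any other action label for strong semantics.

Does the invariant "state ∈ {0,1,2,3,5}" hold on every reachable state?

Answer: INVARIANT HOLDS

Trace:
Inv-set: {0,1,2,3,5}
Reachable = {0,3}
  0: safe
  3: safe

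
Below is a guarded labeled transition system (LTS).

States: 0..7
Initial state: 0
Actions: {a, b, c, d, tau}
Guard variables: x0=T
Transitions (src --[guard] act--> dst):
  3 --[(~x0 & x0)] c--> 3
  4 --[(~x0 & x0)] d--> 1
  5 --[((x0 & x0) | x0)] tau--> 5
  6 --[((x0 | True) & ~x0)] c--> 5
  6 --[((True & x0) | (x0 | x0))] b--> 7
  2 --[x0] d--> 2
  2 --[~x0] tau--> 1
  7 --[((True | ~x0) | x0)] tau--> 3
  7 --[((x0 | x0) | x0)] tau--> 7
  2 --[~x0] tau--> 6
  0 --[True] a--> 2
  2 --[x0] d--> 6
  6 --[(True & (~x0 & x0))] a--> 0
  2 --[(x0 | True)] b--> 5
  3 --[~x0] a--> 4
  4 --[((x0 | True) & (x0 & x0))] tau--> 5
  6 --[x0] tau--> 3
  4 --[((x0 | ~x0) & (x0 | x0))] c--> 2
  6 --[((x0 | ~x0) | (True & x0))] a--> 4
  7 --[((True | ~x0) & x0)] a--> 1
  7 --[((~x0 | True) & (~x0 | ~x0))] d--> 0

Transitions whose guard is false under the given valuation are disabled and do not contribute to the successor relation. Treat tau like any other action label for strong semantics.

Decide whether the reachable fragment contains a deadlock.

R = {0,1,2,3,4,5,6,7}
  0: a→2  [1 exit(s)]
  1: ∅  [STUCK]
  2: b→5  d→2  d→6  [3 exit(s)]
  3: ∅  [STUCK]
  4: c→2  tau→5  [2 exit(s)]
  5: tau→5  [1 exit(s)]
  6: a→4  b→7  tau→3  [3 exit(s)]
  7: a→1  tau→3  tau→7  [3 exit(s)]
trace reaching 1: a·d·b·a

Answer: DEADLOCK at state 1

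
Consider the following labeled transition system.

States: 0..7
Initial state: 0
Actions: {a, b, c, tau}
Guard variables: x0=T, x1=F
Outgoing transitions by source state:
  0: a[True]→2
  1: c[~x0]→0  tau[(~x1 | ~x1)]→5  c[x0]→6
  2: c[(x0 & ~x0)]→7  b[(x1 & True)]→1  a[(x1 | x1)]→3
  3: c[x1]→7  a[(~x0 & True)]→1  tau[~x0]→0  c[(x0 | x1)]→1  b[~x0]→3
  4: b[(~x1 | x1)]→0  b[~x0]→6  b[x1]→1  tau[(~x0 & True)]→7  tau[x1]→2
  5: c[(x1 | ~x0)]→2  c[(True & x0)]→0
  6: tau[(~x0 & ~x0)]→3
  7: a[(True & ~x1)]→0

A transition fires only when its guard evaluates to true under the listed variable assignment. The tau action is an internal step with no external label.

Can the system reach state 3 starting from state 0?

7 transition(s) survive guard evaluation.
L0 = {0}
L1 = {2}  cumulative {0,2}
R = {0,2}

Answer: UNREACHABLE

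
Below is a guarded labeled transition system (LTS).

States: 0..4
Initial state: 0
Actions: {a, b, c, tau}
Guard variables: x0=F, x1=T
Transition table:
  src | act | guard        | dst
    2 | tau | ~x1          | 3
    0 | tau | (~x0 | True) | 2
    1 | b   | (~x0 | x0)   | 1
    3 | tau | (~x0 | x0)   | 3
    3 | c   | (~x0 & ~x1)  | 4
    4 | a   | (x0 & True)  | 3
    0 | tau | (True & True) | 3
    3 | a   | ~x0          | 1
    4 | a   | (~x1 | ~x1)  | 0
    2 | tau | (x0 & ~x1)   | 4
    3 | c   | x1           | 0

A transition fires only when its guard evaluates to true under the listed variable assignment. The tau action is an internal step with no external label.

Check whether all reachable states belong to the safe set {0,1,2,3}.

Allowed set {0,1,2,3}
Reach set: {0,1,2,3}
  0: ok
  1: ok
  2: ok
  3: ok

Answer: INVARIANT HOLDS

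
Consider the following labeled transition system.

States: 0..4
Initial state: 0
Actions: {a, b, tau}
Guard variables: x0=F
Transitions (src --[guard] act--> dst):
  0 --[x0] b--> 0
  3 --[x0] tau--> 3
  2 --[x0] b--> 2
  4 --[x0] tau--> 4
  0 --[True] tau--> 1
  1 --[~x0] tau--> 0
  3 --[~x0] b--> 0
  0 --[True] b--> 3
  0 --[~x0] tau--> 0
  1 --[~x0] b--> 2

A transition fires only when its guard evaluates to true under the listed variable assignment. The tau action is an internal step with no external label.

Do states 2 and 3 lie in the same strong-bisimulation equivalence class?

Refine partition for ~:
  P[0] = {{0,1,2,3,4}}
  P[1] = {{0,1},{2,4},{3}}
  P[2] = {{0},{1},{2,4},{3}}
stable after 3 split(s): 4 block(s)
class of 2: {2,4}; class of 3: {3}

Answer: NOT BISIMILAR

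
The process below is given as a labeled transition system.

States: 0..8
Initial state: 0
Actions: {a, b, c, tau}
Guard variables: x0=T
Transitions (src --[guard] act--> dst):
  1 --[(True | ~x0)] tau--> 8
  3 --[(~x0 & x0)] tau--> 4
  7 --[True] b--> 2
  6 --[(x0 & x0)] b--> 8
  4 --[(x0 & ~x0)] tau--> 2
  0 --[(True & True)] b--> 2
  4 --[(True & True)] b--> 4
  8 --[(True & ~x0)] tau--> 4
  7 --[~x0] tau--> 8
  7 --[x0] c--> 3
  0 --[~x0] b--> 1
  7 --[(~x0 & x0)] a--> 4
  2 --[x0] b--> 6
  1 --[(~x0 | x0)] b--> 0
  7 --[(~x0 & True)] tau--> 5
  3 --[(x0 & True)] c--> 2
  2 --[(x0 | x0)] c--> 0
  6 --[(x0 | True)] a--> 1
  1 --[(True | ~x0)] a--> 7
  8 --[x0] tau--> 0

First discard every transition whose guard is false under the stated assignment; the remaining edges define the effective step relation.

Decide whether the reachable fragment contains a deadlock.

Answer: DEADLOCK-FREE

Trace:
Reachable = {0,1,2,3,6,7,8}
  0: b→2  [1 exit(s)]
  1: a→7  b→0  tau→8  [3 exit(s)]
  2: b→6  c→0  [2 exit(s)]
  3: c→2  [1 exit(s)]
  6: a→1  b→8  [2 exit(s)]
  7: b→2  c→3  [2 exit(s)]
  8: tau→0  [1 exit(s)]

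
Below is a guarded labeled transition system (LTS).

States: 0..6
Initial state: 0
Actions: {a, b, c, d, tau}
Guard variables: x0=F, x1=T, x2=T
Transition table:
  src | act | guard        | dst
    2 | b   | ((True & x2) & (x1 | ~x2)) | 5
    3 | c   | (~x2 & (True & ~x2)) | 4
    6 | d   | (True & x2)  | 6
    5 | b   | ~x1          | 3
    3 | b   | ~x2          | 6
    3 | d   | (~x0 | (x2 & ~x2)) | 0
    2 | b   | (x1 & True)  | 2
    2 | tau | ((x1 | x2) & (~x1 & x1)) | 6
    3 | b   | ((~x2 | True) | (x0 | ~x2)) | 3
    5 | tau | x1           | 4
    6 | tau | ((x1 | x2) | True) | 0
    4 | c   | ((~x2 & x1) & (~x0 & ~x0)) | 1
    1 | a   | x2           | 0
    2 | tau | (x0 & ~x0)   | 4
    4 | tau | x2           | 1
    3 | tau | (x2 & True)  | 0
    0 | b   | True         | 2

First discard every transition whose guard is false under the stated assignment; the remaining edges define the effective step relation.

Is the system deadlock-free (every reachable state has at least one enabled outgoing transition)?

Answer: DEADLOCK-FREE

Working:
Reachable = {0,1,2,4,5}
  0: b→2  [1 exit(s)]
  1: a→0  [1 exit(s)]
  2: b→2  b→5  [2 exit(s)]
  4: tau→1  [1 exit(s)]
  5: tau→4  [1 exit(s)]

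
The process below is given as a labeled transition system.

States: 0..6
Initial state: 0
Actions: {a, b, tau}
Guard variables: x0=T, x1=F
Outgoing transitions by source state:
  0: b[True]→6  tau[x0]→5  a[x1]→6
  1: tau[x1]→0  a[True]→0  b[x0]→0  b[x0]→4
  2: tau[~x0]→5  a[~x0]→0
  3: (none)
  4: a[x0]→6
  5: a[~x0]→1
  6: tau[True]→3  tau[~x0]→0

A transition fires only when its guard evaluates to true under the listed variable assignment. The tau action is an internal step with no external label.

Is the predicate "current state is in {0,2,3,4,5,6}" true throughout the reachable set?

Allowed set {0,2,3,4,5,6}
R = {0,3,5,6}
  0: ok
  3: ok
  5: ok
  6: ok

Answer: INVARIANT HOLDS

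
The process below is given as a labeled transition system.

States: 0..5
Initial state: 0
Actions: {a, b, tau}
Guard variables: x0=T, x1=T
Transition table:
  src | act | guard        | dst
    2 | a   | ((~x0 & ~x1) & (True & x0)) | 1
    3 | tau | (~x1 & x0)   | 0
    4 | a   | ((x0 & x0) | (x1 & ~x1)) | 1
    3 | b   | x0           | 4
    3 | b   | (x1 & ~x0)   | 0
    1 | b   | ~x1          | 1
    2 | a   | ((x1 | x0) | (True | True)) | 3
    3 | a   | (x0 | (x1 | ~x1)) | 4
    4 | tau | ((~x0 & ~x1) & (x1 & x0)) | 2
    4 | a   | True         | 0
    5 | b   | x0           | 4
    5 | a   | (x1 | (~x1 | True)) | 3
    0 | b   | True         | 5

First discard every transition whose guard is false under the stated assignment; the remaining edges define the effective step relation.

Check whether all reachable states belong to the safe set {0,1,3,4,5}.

Allowed set {0,1,3,4,5}
Reach set: {0,1,3,4,5}
  0: ✓
  1: ✓
  3: ✓
  4: ✓
  5: ✓

Answer: INVARIANT HOLDS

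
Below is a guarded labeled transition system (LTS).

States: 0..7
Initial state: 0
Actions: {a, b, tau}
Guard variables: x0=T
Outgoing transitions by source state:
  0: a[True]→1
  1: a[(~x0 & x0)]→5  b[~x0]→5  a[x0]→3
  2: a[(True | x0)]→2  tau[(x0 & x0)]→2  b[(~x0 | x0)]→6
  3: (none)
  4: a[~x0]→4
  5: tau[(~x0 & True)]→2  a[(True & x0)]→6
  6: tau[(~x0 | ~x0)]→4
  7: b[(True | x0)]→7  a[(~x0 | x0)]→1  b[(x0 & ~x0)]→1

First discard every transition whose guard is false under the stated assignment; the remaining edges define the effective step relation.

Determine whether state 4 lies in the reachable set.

Answer: UNREACHABLE

Trace:
After dropping false guards: 8 live edges.
L0 = {0}
L1 = {1}  total {0,1}
L2 = {3}  total {0,1,3}
Reachable = {0,1,3}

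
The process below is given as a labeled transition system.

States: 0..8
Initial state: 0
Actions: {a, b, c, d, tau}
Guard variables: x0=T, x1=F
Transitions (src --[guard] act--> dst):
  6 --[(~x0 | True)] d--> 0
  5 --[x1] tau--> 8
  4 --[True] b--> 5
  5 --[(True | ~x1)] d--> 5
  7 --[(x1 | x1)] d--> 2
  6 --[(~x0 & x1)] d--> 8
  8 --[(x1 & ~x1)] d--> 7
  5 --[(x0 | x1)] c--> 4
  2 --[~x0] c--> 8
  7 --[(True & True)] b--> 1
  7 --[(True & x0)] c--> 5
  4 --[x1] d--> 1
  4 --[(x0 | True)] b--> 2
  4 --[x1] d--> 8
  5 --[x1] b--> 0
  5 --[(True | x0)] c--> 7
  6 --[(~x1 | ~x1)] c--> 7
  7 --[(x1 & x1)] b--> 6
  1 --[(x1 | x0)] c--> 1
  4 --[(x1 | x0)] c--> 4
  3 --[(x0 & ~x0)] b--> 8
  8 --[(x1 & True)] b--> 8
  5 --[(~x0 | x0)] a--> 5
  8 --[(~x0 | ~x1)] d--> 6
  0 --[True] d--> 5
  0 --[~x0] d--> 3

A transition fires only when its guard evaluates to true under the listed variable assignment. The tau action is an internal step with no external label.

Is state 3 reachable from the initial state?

Guard filter leaves 14 enabled edge(s).
Layer 0: {0}
Layer 1: {5}  cumulative {0,5}
Layer 2: {4,7}  cumulative {0,4,5,7}
Layer 3: {1,2}  cumulative {0,1,2,4,5,7}
Reachable = {0,1,2,4,5,7}

Answer: UNREACHABLE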